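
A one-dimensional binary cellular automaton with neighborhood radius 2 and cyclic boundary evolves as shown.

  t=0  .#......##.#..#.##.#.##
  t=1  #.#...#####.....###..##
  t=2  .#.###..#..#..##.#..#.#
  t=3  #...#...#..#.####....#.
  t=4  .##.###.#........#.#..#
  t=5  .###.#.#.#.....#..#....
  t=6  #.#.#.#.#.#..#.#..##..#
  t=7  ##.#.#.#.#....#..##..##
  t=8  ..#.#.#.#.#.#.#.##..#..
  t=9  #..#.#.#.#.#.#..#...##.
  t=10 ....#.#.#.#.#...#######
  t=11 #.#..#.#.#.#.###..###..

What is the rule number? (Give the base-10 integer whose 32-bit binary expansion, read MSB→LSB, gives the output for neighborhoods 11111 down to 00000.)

2370463066

  ##### -> #   bit 31 = 1  t=1,i=8
  ####. -> .   bit 30 = 0  t=1,i=9
  ###.# -> .   bit 29 = 0  t=1,i=0
  ###.. -> .   bit 28 = 0  t=1,i=10
  ##.## -> #   bit 27 = 1  t=4,i=3
  ##.#. -> #   bit 26 = 1  t=0,i=0
  ##..# -> .   bit 25 = 0  t=1,i=19
  ##... -> #   bit 24 = 1  t=1,i=11
  #.### -> .   bit 23 = 0  t=2,i=3
  #.##. -> #   bit 22 = 1  t=0,i=16
  #.#.# -> .   bit 21 = 0  t=0,i=19
  #.#.. -> .   bit 20 = 0  t=0,i=1
  #..## -> #   bit 19 = 1  t=1,i=20
  #..#. -> .   bit 18 = 0  t=0,i=13
  #...# -> #   bit 17 = 1  t=1,i=4
  #.... -> .   bit 16 = 0  t=0,i=3
  .#### -> .   bit 15 = 0  t=1,i=7
  .###. -> #   bit 14 = 1  t=1,i=17
  .##.# -> #   bit 13 = 1  t=0,i=9
  .##.. -> .   bit 12 = 0  t=6,i=19
  .#.## -> .   bit 11 = 0  t=0,i=15
  .#.#. -> #   bit 10 = 1  t=2,i=0
  .#..# -> .   bit 9 = 0  t=0,i=12
  .#... -> #   bit 8 = 1  t=0,i=2
  ..### -> .   bit 7 = 0  t=1,i=6
  ..##. -> #   bit 6 = 1  t=0,i=8
  ..#.# -> .   bit 5 = 0  t=0,i=14
  ..#.. -> #   bit 4 = 1  t=2,i=8
  ...## -> #   bit 3 = 1  t=0,i=7
  ...#. -> .   bit 2 = 0  t=3,i=3
  ....# -> #   bit 1 = 1  t=0,i=6
  ..... -> .   bit 0 = 0  t=0,i=4
  bits 10001101010010100110010101011010 = 2370463066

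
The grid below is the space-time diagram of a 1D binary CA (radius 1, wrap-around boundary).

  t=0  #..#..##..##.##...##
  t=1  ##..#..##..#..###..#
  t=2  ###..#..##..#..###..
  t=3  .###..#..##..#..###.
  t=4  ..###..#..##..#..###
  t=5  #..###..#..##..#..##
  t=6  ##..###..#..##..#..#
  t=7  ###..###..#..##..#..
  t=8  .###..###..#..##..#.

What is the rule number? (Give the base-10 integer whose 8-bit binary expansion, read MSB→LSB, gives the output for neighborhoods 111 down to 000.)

  ###|#  b7=1 t=0,i=19
  ##.|#  b6=1 t=0,i=0
  #.#|.  b5=0 t=0,i=12
  #..|#  b4=1 t=0,i=1
  .##|.  b3=0 t=0,i=6
  .#.|.  b2=0 t=0,i=3
  ..#|.  b1=0 t=0,i=2
  ...|#  b0=1 t=0,i=16
  bits 11010001 = 209

209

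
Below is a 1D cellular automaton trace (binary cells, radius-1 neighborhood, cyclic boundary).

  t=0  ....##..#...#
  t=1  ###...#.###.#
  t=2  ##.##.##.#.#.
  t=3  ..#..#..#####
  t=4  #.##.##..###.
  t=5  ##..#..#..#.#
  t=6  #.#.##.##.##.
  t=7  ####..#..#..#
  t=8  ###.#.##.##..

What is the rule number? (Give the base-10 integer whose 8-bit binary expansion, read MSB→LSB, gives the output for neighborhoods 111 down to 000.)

181

  nb ###: next=#  (t=1,i=0, bit7=1)
  nb ##.: next=.  (t=0,i=5, bit6=0)
  nb #.#: next=#  (t=1,i=7, bit5=1)
  nb #..: next=#  (t=0,i=0, bit4=1)
  nb .##: next=.  (t=0,i=4, bit3=0)
  nb .#.: next=#  (t=0,i=8, bit2=1)
  nb ..#: next=.  (t=0,i=3, bit1=0)
  nb ...: next=#  (t=0,i=1, bit0=1)
  bits 10110101 = 181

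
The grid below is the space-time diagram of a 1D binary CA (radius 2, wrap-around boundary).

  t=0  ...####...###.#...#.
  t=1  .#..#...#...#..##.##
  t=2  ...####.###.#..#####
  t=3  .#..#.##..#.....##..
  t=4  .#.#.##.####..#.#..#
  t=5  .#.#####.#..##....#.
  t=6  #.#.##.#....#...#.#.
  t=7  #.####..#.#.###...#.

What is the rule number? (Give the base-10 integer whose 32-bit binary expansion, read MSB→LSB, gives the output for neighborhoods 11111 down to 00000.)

2858854738

  nb #####: next=#  (t=2,i=17, bit31=1)
  nb ####.: next=.  (t=0,i=5, bit30=0)
  nb ###.#: next=#  (t=0,i=12, bit29=1)
  nb ###..: next=.  (t=0,i=6, bit28=0)
  nb ##.##: next=#  (t=1,i=17, bit27=1)
  nb ##.#.: next=.  (t=0,i=13, bit26=0)
  nb ##..#: next=#  (t=3,i=8, bit25=1)
  nb ##...: next=.  (t=0,i=7, bit24=0)
  nb #.###: next=.  (t=2,i=8, bit23=0)
  nb #.##.: next=#  (t=1,i=18, bit22=1)
  nb #.#.#: next=#  (t=4,i=1, bit21=1)
  nb #.#..: next=.  (t=0,i=14, bit20=0)
  nb #..##: next=.  (t=1,i=14, bit19=0)
  nb #..#.: next=#  (t=1,i=3, bit18=1)
  nb #...#: next=#  (t=0,i=8, bit17=1)
  nb #....: next=.  (t=0,i=0, bit16=0)
  nb .####: next=#  (t=0,i=4, bit15=1)
  nb .###.: next=.  (t=0,i=11, bit14=0)
  nb .##.#: next=#  (t=1,i=16, bit13=1)
  nb .##..: next=.  (t=3,i=7, bit12=0)
  nb .#.##: next=#  (t=3,i=5, bit11=1)
  nb .#.#.: next=.  (t=4,i=0, bit10=0)
  nb .#..#: next=.  (t=1,i=2, bit9=0)
  nb .#...: next=#  (t=0,i=15, bit8=1)
  nb ..###: next=.  (t=0,i=3, bit7=0)
  nb ..##.: next=#  (t=1,i=15, bit6=1)
  nb ..#.#: next=.  (t=3,i=4, bit5=0)
  nb ..#..: next=#  (t=0,i=18, bit4=1)
  nb ...##: next=.  (t=0,i=2, bit3=0)
  nb ...#.: next=.  (t=0,i=17, bit2=0)
  nb ....#: next=#  (t=0,i=1, bit1=1)
  nb .....: next=.  (t=3,i=13, bit0=0)
  bits 10101010011001101010100101010010 = 2858854738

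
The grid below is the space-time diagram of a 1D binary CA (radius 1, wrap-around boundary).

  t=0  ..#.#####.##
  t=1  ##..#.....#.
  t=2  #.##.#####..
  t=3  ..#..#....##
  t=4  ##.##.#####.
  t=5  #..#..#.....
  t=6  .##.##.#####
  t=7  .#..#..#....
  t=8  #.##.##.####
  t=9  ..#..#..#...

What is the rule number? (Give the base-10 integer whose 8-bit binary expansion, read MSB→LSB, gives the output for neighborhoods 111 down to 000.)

27

  nb ###: next=.  (t=0,i=5, bit7=0)
  nb ##.: next=.  (t=0,i=8, bit6=0)
  nb #.#: next=.  (t=0,i=3, bit5=0)
  nb #..: next=#  (t=0,i=0, bit4=1)
  nb .##: next=#  (t=0,i=4, bit3=1)
  nb .#.: next=.  (t=0,i=2, bit2=0)
  nb ..#: next=#  (t=0,i=1, bit1=1)
  nb ...: next=#  (t=1,i=6, bit0=1)
  bits 00011011 = 27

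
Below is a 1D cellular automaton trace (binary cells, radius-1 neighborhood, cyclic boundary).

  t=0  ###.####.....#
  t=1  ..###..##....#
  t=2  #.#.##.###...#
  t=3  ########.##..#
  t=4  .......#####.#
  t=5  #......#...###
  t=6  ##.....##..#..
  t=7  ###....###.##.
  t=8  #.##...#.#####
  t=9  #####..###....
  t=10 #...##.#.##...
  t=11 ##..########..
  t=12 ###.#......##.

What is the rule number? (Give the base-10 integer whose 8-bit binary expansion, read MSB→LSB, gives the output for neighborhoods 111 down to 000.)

124

  [7] ### => .  t=0,i=0
  [6] ##. => #  t=0,i=2
  [5] #.# => #  t=0,i=3
  [4] #.. => #  t=0,i=8
  [3] .## => #  t=0,i=4
  [2] .#. => #  t=1,i=13
  [1] ..# => .  t=0,i=12
  [0] ... => .  t=0,i=9
  bits 01111100 = 124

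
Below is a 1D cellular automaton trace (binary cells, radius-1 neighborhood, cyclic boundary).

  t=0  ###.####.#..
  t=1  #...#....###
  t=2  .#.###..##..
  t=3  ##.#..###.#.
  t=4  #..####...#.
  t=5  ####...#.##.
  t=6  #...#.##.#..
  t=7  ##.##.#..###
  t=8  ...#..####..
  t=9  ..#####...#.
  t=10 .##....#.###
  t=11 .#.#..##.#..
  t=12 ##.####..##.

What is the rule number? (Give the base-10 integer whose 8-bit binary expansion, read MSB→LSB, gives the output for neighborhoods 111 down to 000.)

30

  ###|.  b7=0 t=0,i=1
  ##.|.  b6=0 t=0,i=2
  #.#|.  b5=0 t=0,i=3
  #..|#  b4=1 t=0,i=10
  .##|#  b3=1 t=0,i=0
  .#.|#  b2=1 t=0,i=9
  ..#|#  b1=1 t=0,i=11
  ...|.  b0=0 t=1,i=2
  bits 00011110 = 30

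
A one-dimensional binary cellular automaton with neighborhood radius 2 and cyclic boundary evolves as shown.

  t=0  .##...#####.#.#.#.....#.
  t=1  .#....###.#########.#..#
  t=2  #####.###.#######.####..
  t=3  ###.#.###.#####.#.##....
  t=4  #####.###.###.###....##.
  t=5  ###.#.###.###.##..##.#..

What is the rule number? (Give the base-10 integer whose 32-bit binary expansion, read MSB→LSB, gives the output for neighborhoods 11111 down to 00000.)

  ##### -> #   bit 31 = 1  t=0,i=8
  ####. -> .   bit 30 = 0  t=0,i=9
  ###.# -> #   bit 29 = 1  t=0,i=10
  ###.. -> .   bit 28 = 0  t=2,i=21
  ##.## -> .   bit 27 = 0  t=1,i=9
  ##.#. -> #   bit 26 = 1  t=0,i=11
  ##..# -> .   bit 25 = 0  t=2,i=22
  ##... -> .   bit 24 = 0  t=0,i=3
  #.### -> #   bit 23 = 1  t=1,i=10
  #.##. -> .   bit 22 = 0  t=3,i=18
  #.#.# -> #   bit 21 = 1  t=0,i=12
  #.#.. -> #   bit 20 = 1  t=0,i=16
  #..## -> .   bit 19 = 0  t=0,i=0
  #..#. -> .   bit 18 = 0  t=1,i=22
  #...# -> .   bit 17 = 0  t=0,i=4
  #.... -> #   bit 16 = 1  t=0,i=18
  .#### -> #   bit 15 = 1  t=0,i=7
  .###. -> #   bit 14 = 1  t=1,i=7
  .##.# -> .   bit 13 = 0  t=4,i=22
  .##.. -> .   bit 12 = 0  t=0,i=2
  .#.## -> .   bit 11 = 0  t=3,i=5
  .#.#. -> #   bit 10 = 1  t=0,i=13
  .#..# -> #   bit 9 = 1  t=0,i=23
  .#... -> #   bit 8 = 1  t=0,i=17
  ..### -> #   bit 7 = 1  t=0,i=6
  ..##. -> #   bit 6 = 1  t=0,i=1
  ..#.# -> .   bit 5 = 0  t=1,i=23
  ..#.. -> .   bit 4 = 0  t=0,i=22
  ...## -> .   bit 3 = 0  t=0,i=5
  ...#. -> .   bit 2 = 0  t=0,i=21
  ....# -> #   bit 1 = 1  t=0,i=20
  ..... -> .   bit 0 = 0  t=0,i=19
  bits 10100100101100011100011111000010 = 2763114434

2763114434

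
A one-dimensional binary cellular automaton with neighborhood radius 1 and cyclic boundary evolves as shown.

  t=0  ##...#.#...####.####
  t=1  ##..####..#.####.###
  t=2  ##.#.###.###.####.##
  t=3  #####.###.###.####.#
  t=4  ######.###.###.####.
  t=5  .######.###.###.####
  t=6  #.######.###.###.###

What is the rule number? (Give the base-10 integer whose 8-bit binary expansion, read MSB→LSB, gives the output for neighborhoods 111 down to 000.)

230

  ###|#  b7=1 t=0,i=0
  ##.|#  b6=1 t=0,i=1
  #.#|#  b5=1 t=0,i=6
  #..|.  b4=0 t=0,i=2
  .##|.  b3=0 t=0,i=11
  .#.|#  b2=1 t=0,i=5
  ..#|#  b1=1 t=0,i=4
  ...|.  b0=0 t=0,i=3
  bits 11100110 = 230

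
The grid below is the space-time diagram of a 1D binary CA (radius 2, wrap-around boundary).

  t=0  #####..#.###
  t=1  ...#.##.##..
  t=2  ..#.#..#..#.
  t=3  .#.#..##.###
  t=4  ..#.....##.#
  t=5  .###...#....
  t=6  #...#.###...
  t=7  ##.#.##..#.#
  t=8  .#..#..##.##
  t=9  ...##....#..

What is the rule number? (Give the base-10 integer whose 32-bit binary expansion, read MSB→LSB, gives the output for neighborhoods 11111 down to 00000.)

  ##### -> .   bit 31 = 0  t=0,i=0
  ####. -> #   bit 30 = 1  t=0,i=3
  ###.# -> #   bit 29 = 1  t=3,i=11
  ###.. -> .   bit 28 = 0  t=0,i=4
  ##.## -> #   bit 27 = 1  t=1,i=7
  ##.#. -> .   bit 26 = 0  t=3,i=0
  ##..# -> #   bit 25 = 1  t=0,i=5
  ##... -> #   bit 24 = 1  t=1,i=10
  #.### -> #   bit 23 = 1  t=0,i=9
  #.##. -> .   bit 22 = 0  t=1,i=5
  #.#.# -> .   bit 21 = 0  t=3,i=1
  #.#.. -> .   bit 20 = 0  t=2,i=4
  #..## -> .   bit 19 = 0  t=3,i=5
  #..#. -> #   bit 18 = 1  t=0,i=6
  #...# -> .   bit 17 = 0  t=2,i=0
  #.... -> .   bit 16 = 0  t=1,i=11
  .#### -> .   bit 15 = 0  t=0,i=10
  .###. -> .   bit 14 = 0  t=3,i=10
  .##.# -> .   bit 13 = 0  t=1,i=6
  .##.. -> .   bit 12 = 0  t=1,i=9
  .#.## -> #   bit 11 = 1  t=0,i=8
  .#.#. -> #   bit 10 = 1  t=2,i=3
  .#..# -> .   bit 9 = 0  t=2,i=5
  .#... -> #   bit 8 = 1  t=2,i=11
  ..### -> .   bit 7 = 0  t=5,i=1
  ..##. -> .   bit 6 = 0  t=3,i=6
  ..#.# -> .   bit 5 = 0  t=0,i=7
  ..#.. -> #   bit 4 = 1  t=2,i=7
  ...## -> #   bit 3 = 1  t=4,i=7
  ...#. -> #   bit 2 = 1  t=1,i=2
  ....# -> .   bit 1 = 0  t=1,i=1
  ..... -> .   bit 0 = 0  t=1,i=0
  bits 01101011100001000000110100011100 = 1803816220

1803816220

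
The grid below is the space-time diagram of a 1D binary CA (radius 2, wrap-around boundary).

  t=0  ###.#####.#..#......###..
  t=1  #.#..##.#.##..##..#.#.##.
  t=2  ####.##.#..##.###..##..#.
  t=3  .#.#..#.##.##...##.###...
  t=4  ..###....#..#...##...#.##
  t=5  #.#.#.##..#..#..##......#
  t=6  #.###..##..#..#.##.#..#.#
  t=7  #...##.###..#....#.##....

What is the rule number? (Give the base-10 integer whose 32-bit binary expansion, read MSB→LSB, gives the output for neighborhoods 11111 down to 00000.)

2989602754

  [31] ##### => #  t=0,i=6
  [30] ####. => .  t=0,i=7
  [29] ###.# => #  t=0,i=2
  [28] ###.. => #  t=0,i=22
  [27] ##.## => .  t=0,i=3
  [26] ##.#. => .  t=0,i=9
  [25] ##..# => #  t=0,i=23
  [24] ##... => .  t=3,i=13
  [23] #.### => .  t=0,i=4
  [22] #.##. => .  t=1,i=10
  [21] #.#.# => #  t=1,i=0
  [20] #.#.. => #  t=0,i=10
  [19] #..## => .  t=0,i=24
  [18] #..#. => .  t=0,i=12
  [17] #...# => .  t=3,i=14
  [16] #.... => #  t=0,i=15
  [15] .#### => #  t=0,i=5
  [14] .###. => .  t=0,i=1
  [13] .##.# => #  t=1,i=6
  [12] .##.. => #  t=1,i=11
  [11] .#.## => .  t=1,i=9
  [10] .#.#. => #  t=1,i=1
  [9] .#..# => #  t=0,i=11
  [8] .#... => #  t=0,i=14
  [7] ..### => #  t=0,i=0
  [6] ..##. => #  t=1,i=5
  [5] ..#.# => .  t=1,i=18
  [4] ..#.. => .  t=0,i=13
  [3] ...## => .  t=0,i=19
  [2] ...#. => .  t=3,i=0
  [1] ....# => #  t=0,i=18
  [0] ..... => .  t=0,i=16
  bits 10110010001100011011011111000010 = 2989602754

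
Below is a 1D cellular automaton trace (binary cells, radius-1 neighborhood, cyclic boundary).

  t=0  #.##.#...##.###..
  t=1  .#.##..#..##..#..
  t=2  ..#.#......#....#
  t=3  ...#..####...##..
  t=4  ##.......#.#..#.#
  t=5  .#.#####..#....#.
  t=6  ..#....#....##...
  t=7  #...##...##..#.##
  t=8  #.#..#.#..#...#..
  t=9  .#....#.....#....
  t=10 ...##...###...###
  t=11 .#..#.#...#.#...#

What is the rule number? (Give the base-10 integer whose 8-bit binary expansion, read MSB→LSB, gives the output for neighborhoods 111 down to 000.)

97

  ###|.  b7=0 t=0,i=13
  ##.|#  b6=1 t=0,i=3
  #.#|#  b5=1 t=0,i=1
  #..|.  b4=0 t=0,i=6
  .##|.  b3=0 t=0,i=2
  .#.|.  b2=0 t=0,i=0
  ..#|.  b1=0 t=0,i=8
  ...|#  b0=1 t=0,i=7
  bits 01100001 = 97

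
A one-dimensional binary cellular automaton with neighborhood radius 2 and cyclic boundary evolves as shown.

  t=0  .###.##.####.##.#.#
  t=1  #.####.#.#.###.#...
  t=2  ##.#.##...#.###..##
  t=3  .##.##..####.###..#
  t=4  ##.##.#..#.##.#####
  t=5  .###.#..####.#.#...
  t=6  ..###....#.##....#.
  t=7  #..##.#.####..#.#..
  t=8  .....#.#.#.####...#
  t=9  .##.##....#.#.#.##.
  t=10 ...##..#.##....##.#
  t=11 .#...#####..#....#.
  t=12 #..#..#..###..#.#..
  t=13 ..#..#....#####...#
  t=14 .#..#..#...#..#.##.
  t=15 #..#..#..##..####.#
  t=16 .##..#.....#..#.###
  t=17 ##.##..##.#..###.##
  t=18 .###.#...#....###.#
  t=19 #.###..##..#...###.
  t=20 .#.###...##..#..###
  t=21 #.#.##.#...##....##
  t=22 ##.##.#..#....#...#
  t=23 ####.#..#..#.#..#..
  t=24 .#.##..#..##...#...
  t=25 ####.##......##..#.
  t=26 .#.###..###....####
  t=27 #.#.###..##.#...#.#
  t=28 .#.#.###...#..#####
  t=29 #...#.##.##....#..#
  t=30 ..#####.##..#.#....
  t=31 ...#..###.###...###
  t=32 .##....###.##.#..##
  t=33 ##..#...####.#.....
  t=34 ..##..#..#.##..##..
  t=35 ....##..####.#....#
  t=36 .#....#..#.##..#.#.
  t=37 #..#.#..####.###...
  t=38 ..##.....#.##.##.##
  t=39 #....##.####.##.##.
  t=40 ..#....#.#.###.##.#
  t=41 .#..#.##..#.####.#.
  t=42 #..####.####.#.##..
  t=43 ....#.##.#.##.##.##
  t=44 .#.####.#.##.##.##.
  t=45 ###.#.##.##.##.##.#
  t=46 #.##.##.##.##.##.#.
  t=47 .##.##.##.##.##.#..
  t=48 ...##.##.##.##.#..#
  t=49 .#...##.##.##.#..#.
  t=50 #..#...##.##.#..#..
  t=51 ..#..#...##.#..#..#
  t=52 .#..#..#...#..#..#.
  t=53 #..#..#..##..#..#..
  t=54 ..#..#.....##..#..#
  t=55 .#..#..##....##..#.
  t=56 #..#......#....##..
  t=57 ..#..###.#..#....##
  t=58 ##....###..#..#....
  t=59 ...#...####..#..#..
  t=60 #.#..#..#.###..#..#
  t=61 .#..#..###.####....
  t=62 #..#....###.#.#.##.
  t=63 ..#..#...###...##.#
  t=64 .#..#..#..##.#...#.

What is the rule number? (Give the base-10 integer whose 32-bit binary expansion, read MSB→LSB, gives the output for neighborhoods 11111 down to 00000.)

1044891685

  ##### -> .   bit 31 = 0  t=4,i=16
  ####. -> .   bit 30 = 0  t=0,i=10
  ###.# -> #   bit 29 = 1  t=0,i=3
  ###.. -> #   bit 28 = 1  t=2,i=14
  ##.## -> #   bit 27 = 1  t=0,i=4
  ##.#. -> #   bit 26 = 1  t=0,i=15
  ##..# -> #   bit 25 = 1  t=2,i=15
  ##... -> .   bit 24 = 0  t=2,i=7
  #.### -> .   bit 23 = 0  t=0,i=1
  #.##. -> #   bit 22 = 1  t=0,i=5
  #.#.# -> .   bit 21 = 0  t=0,i=16
  #.#.. -> .   bit 20 = 0  t=1,i=15
  #..## -> .   bit 19 = 0  t=2,i=16
  #..#. -> #   bit 18 = 1  t=3,i=17
  #...# -> #   bit 17 = 1  t=1,i=17
  #.... -> #   bit 16 = 1  t=5,i=17
  .#### -> #   bit 15 = 1  t=0,i=9
  .###. -> #   bit 14 = 1  t=0,i=2
  .##.# -> .   bit 13 = 0  t=0,i=6
  .##.. -> .   bit 12 = 0  t=2,i=6
  .#.## -> #   bit 11 = 1  t=0,i=0
  .#.#. -> .   bit 10 = 0  t=0,i=17
  .#..# -> .   bit 9 = 0  t=4,i=7
  .#... -> .   bit 8 = 0  t=1,i=16
  ..### -> .   bit 7 = 0  t=2,i=17
  ..##. -> .   bit 6 = 0  t=7,i=3
  ..#.# -> #   bit 5 = 1  t=1,i=0
  ..#.. -> .   bit 4 = 0  t=6,i=17
  ...## -> .   bit 3 = 0  t=5,i=0
  ...#. -> #   bit 2 = 1  t=1,i=18
  ....# -> .   bit 1 = 0  t=5,i=18
  ..... -> #   bit 0 = 1  t=8,i=2
  bits 00111110010001111100100000100101 = 1044891685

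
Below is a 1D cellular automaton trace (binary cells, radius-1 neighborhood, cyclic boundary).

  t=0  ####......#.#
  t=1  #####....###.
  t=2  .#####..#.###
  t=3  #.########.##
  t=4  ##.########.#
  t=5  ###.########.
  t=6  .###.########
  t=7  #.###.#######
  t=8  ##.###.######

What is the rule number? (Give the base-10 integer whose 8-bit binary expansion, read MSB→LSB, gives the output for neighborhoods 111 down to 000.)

  ###|#  b7=1 t=0,i=0
  ##.|#  b6=1 t=0,i=3
  #.#|#  b5=1 t=0,i=11
  #..|#  b4=1 t=0,i=4
  .##|.  b3=0 t=0,i=12
  .#.|#  b2=1 t=0,i=10
  ..#|#  b1=1 t=0,i=9
  ...|.  b0=0 t=0,i=5
  bits 11110110 = 246

246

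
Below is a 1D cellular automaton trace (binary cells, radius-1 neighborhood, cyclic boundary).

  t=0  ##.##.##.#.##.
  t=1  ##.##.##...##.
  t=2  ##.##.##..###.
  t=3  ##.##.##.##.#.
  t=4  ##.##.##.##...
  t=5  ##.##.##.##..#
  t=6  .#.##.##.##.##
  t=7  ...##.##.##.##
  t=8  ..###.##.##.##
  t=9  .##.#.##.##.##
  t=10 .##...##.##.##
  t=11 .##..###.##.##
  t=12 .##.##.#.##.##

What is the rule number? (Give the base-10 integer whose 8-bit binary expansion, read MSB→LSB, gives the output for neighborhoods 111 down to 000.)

74

  nb ###: next=.  (t=2,i=11, bit7=0)
  nb ##.: next=#  (t=0,i=1, bit6=1)
  nb #.#: next=.  (t=0,i=2, bit5=0)
  nb #..: next=.  (t=1,i=8, bit4=0)
  nb .##: next=#  (t=0,i=0, bit3=1)
  nb .#.: next=.  (t=0,i=9, bit2=0)
  nb ..#: next=#  (t=1,i=10, bit1=1)
  nb ...: next=.  (t=1,i=9, bit0=0)
  bits 01001010 = 74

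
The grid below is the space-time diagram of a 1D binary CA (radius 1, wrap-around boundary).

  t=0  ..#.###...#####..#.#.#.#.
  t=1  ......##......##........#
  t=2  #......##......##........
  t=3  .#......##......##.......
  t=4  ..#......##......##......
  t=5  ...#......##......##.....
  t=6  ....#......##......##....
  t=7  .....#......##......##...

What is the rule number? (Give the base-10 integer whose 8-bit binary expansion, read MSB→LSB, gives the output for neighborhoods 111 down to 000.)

  ### -> .   bit 7 = 0  t=0,i=5
  ##. -> #   bit 6 = 1  t=0,i=6
  #.# -> .   bit 5 = 0  t=0,i=3
  #.. -> #   bit 4 = 1  t=0,i=7
  .## -> .   bit 3 = 0  t=0,i=4
  .#. -> .   bit 2 = 0  t=0,i=2
  ..# -> .   bit 1 = 0  t=0,i=1
  ... -> .   bit 0 = 0  t=0,i=0
  bits 01010000 = 80

80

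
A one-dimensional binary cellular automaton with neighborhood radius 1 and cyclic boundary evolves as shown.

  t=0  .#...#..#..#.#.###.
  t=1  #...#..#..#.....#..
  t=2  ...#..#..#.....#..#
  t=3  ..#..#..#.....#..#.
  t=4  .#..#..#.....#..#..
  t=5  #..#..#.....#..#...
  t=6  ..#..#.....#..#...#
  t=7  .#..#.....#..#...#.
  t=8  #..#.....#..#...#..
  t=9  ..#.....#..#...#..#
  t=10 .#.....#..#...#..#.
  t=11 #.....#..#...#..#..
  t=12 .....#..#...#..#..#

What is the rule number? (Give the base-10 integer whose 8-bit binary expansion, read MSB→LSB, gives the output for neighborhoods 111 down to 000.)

  [7] ### => #  t=0,i=16
  [6] ##. => .  t=0,i=17
  [5] #.# => .  t=0,i=12
  [4] #.. => .  t=0,i=2
  [3] .## => .  t=0,i=15
  [2] .#. => .  t=0,i=1
  [1] ..# => #  t=0,i=0
  [0] ... => .  t=0,i=3
  bits 10000010 = 130

130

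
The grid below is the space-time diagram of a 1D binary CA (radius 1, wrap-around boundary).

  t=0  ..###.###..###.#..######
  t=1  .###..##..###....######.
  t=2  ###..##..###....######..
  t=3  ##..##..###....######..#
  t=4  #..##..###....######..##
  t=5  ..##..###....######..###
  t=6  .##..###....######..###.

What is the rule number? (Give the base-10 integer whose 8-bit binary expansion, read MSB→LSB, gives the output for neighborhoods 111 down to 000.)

138

  ### -> #   bit 7 = 1  t=0,i=3
  ##. -> .   bit 6 = 0  t=0,i=4
  #.# -> .   bit 5 = 0  t=0,i=5
  #.. -> .   bit 4 = 0  t=0,i=0
  .## -> #   bit 3 = 1  t=0,i=2
  .#. -> .   bit 2 = 0  t=0,i=15
  ..# -> #   bit 1 = 1  t=0,i=1
  ... -> .   bit 0 = 0  t=1,i=14
  bits 10001010 = 138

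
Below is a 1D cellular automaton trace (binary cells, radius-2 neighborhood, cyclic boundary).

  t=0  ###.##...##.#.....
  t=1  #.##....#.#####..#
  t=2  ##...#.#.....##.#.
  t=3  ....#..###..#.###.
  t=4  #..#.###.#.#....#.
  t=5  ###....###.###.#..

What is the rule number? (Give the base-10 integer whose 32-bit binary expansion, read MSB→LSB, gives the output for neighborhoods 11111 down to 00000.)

2084381580

  nb #####: next=.  (t=1,i=12, bit31=0)
  nb ####.: next=#  (t=1,i=13, bit30=1)
  nb ###.#: next=#  (t=0,i=2, bit29=1)
  nb ###..: next=#  (t=1,i=14, bit28=1)
  nb ##.##: next=#  (t=0,i=3, bit27=1)
  nb ##.#.: next=#  (t=0,i=11, bit26=1)
  nb ##..#: next=.  (t=1,i=15, bit25=0)
  nb ##...: next=.  (t=0,i=6, bit24=0)
  nb #.###: next=.  (t=1,i=10, bit23=0)
  nb #.##.: next=.  (t=0,i=4, bit22=0)
  nb #.#.#: next=#  (t=2,i=16, bit21=1)
  nb #.#..: next=#  (t=0,i=12, bit20=1)
  nb #..##: next=#  (t=1,i=16, bit19=1)
  nb #..#.: next=#  (t=3,i=11, bit18=1)
  nb #...#: next=.  (t=0,i=7, bit17=0)
  nb #....: next=#  (t=0,i=14, bit16=1)
  nb .####: next=.  (t=1,i=11, bit15=0)
  nb .###.: next=.  (t=0,i=1, bit14=0)
  nb .##.#: next=#  (t=0,i=10, bit13=1)
  nb .##..: next=.  (t=0,i=5, bit12=0)
  nb .#.##: next=.  (t=1,i=9, bit11=0)
  nb .#.#.: next=.  (t=2,i=6, bit10=0)
  nb .#..#: next=#  (t=3,i=5, bit9=1)
  nb .#...: next=#  (t=0,i=13, bit8=1)
  nb ..###: next=#  (t=0,i=0, bit7=1)
  nb ..##.: next=.  (t=0,i=9, bit6=0)
  nb ..#.#: next=.  (t=1,i=8, bit5=0)
  nb ..#..: next=.  (t=3,i=4, bit4=0)
  nb ...##: next=#  (t=0,i=8, bit3=1)
  nb ...#.: next=#  (t=1,i=7, bit2=1)
  nb ....#: next=.  (t=0,i=16, bit1=0)
  nb .....: next=.  (t=0,i=15, bit0=0)
  bits 01111100001111010010001110001100 = 2084381580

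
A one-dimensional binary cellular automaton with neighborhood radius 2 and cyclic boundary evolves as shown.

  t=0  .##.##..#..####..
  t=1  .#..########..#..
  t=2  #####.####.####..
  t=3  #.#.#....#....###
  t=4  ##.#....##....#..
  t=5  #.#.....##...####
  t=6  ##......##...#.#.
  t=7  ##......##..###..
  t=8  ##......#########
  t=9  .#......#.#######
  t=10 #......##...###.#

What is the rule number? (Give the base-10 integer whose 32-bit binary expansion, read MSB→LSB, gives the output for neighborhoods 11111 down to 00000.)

  nb #####: next=#  (t=1,i=6, bit31=1)
  nb ####.: next=.  (t=0,i=13, bit30=0)
  nb ###.#: next=#  (t=2,i=4, bit29=1)
  nb ###..: next=#  (t=0,i=14, bit28=1)
  nb ##.##: next=.  (t=0,i=3, bit27=0)
  nb ##.#.: next=#  (t=3,i=1, bit26=1)
  nb ##..#: next=#  (t=0,i=6, bit25=1)
  nb ##...: next=.  (t=0,i=15, bit24=0)
  nb #.###: next=.  (t=2,i=6, bit23=0)
  nb #.##.: next=#  (t=0,i=4, bit22=1)
  nb #.#.#: next=.  (t=3,i=2, bit21=0)
  nb #.#..: next=.  (t=3,i=4, bit20=0)
  nb #..##: next=#  (t=0,i=10, bit19=1)
  nb #..#.: next=#  (t=0,i=7, bit18=1)
  nb #...#: next=.  (t=0,i=16, bit17=0)
  nb #....: next=.  (t=3,i=6, bit16=0)
  nb .####: next=.  (t=0,i=12, bit15=0)
  nb .###.: next=#  (t=7,i=13, bit14=1)
  nb .##.#: next=.  (t=0,i=2, bit13=0)
  nb .##..: next=#  (t=0,i=5, bit12=1)
  nb .#.##: next=.  (t=6,i=16, bit11=0)
  nb .#.#.: next=#  (t=3,i=3, bit10=1)
  nb .#..#: next=#  (t=0,i=9, bit9=1)
  nb .#...: next=.  (t=1,i=15, bit8=0)
  nb ..###: next=#  (t=0,i=11, bit7=1)
  nb ..##.: next=#  (t=0,i=1, bit6=1)
  nb ..#.#: next=#  (t=6,i=13, bit5=1)
  nb ..#..: next=#  (t=0,i=8, bit4=1)
  nb ...##: next=.  (t=0,i=0, bit3=0)
  nb ...#.: next=#  (t=1,i=0, bit2=1)
  nb ....#: next=.  (t=3,i=7, bit1=0)
  nb .....: next=.  (t=5,i=5, bit0=0)
  bits 10110110010011000101011011110100 = 3058456308

3058456308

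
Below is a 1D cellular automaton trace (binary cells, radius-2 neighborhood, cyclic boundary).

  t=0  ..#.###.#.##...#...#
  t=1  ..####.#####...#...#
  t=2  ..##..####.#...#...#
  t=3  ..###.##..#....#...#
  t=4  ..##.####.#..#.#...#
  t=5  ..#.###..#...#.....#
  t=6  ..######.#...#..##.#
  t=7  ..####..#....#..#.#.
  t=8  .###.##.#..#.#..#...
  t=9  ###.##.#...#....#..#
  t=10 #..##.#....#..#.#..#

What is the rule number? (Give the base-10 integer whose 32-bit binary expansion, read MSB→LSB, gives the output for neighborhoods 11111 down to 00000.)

  #####|#  b31=1 t=1,i=9
  ####.|.  b30=0 t=1,i=4
  ###.#|.  b29=0 t=0,i=6
  ###..|#  b28=1 t=1,i=11
  ##.##|#  b27=1 t=1,i=6
  ##.#.|#  b26=1 t=0,i=7
  ##..#|#  b25=1 t=2,i=4
  ##...|.  b24=0 t=0,i=12
  #.###|#  b23=1 t=0,i=4
  #.##.|#  b22=1 t=0,i=10
  #.#.#|#  b21=1 t=0,i=8
  #.#..|.  b20=0 t=2,i=11
  #..##|.  b19=0 t=1,i=1
  #..#.|.  b18=0 t=0,i=1
  #...#|.  b17=0 t=0,i=13
  #....|.  b16=0 t=3,i=12
  .####|#  b15=1 t=1,i=3
  .###.|#  b14=1 t=0,i=5
  .##.#|.  b13=0 t=4,i=3
  .##..|#  b12=1 t=0,i=11
  .#.##|#  b11=1 t=0,i=3
  .#.#.|.  b10=0 t=4,i=14
  .#..#|.  b9=0 t=0,i=0
  .#...|.  b8=0 t=0,i=16
  ..###|#  b7=1 t=1,i=2
  ..##.|#  b6=1 t=2,i=2
  ..#.#|#  b5=1 t=0,i=2
  ..#..|#  b4=1 t=0,i=15
  ...##|#  b3=1 t=7,i=1
  ...#.|.  b2=0 t=0,i=14
  ....#|#  b1=1 t=3,i=13
  .....|#  b0=1 t=5,i=16
  bits 10011110111000001101100011111011 = 2665535739

2665535739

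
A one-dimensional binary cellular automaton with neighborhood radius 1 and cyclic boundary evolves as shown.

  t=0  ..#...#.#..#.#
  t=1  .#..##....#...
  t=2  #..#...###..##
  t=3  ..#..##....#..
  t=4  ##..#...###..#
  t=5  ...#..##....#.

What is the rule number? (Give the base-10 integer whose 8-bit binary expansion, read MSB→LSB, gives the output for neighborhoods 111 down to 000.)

  [7] ### => .  t=2,i=8
  [6] ##. => .  t=1,i=5
  [5] #.# => .  t=0,i=7
  [4] #.. => .  t=0,i=0
  [3] .## => .  t=1,i=4
  [2] .#. => .  t=0,i=2
  [1] ..# => #  t=0,i=1
  [0] ... => #  t=0,i=4
  bits 00000011 = 3

3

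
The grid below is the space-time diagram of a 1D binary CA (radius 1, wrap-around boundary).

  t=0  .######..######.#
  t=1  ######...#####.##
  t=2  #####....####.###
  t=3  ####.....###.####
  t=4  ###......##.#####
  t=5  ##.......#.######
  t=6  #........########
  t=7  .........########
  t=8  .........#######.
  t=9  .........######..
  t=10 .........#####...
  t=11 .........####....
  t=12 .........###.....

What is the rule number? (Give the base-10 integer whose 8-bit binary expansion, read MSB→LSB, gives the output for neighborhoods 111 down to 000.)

  ###|#  b7=1 t=0,i=2
  ##.|.  b6=0 t=0,i=6
  #.#|#  b5=1 t=0,i=0
  #..|.  b4=0 t=0,i=7
  .##|#  b3=1 t=0,i=1
  .#.|#  b2=1 t=0,i=16
  ..#|.  b1=0 t=0,i=8
  ...|.  b0=0 t=1,i=7
  bits 10101100 = 172

172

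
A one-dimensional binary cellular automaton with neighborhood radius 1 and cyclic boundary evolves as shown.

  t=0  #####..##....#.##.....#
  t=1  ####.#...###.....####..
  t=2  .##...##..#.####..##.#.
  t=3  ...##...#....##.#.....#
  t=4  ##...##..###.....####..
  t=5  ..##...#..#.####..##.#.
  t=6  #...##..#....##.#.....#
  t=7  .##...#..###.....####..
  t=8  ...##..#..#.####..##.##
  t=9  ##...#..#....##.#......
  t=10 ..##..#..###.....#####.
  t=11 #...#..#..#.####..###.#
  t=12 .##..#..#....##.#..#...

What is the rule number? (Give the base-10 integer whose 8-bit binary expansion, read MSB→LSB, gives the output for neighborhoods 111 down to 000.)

145

  nb ###: next=#  (t=0,i=0, bit7=1)
  nb ##.: next=.  (t=0,i=4, bit6=0)
  nb #.#: next=.  (t=0,i=14, bit5=0)
  nb #..: next=#  (t=0,i=5, bit4=1)
  nb .##: next=.  (t=0,i=7, bit3=0)
  nb .#.: next=.  (t=0,i=13, bit2=0)
  nb ..#: next=.  (t=0,i=6, bit1=0)
  nb ...: next=#  (t=0,i=10, bit0=1)
  bits 10010001 = 145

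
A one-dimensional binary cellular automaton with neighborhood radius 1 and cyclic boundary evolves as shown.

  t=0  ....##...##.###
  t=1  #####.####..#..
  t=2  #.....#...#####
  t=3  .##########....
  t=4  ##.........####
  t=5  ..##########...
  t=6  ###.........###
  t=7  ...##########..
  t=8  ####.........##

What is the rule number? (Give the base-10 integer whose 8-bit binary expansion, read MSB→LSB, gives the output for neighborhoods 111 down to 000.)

  [7] ### => .  t=0,i=13
  [6] ##. => .  t=0,i=5
  [5] #.# => .  t=0,i=11
  [4] #.. => #  t=0,i=0
  [3] .## => #  t=0,i=4
  [2] .#. => #  t=1,i=12
  [1] ..# => #  t=0,i=3
  [0] ... => #  t=0,i=1
  bits 00011111 = 31

31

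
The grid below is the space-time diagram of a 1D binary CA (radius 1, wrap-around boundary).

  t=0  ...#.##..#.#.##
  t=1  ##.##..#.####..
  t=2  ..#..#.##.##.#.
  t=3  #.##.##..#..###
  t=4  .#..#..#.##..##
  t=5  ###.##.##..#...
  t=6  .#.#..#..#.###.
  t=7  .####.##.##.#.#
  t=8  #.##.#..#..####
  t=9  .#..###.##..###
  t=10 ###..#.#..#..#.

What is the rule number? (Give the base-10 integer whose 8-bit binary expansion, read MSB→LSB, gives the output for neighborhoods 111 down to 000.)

  [7] ### => #  t=1,i=10
  [6] ##. => .  t=0,i=6
  [5] #.# => #  t=0,i=4
  [4] #.. => #  t=0,i=0
  [3] .## => .  t=0,i=5
  [2] .#. => #  t=0,i=3
  [1] ..# => .  t=0,i=2
  [0] ... => #  t=0,i=1
  bits 10110101 = 181

181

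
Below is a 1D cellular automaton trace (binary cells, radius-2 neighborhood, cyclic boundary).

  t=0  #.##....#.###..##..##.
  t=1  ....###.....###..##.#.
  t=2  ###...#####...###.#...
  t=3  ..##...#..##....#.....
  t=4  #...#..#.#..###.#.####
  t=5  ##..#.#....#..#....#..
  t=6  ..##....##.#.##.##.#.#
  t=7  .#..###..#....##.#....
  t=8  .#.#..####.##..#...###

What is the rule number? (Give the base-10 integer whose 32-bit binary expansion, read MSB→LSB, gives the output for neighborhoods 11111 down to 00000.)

990748691

  ##### -> .   bit 31 = 0  t=2,i=8
  ####. -> .   bit 30 = 0  t=2,i=9
  ###.# -> #   bit 29 = 1  t=2,i=16
  ###.. -> #   bit 28 = 1  t=0,i=12
  ##.## -> #   bit 27 = 1  t=6,i=15
  ##.#. -> .   bit 26 = 0  t=0,i=21
  ##..# -> #   bit 25 = 1  t=0,i=13
  ##... -> #   bit 24 = 1  t=0,i=4
  #.### -> .   bit 23 = 0  t=0,i=10
  #.##. -> .   bit 22 = 0  t=0,i=2
  #.#.# -> .   bit 21 = 0  t=0,i=0
  #.#.. -> .   bit 20 = 0  t=1,i=20
  #..## -> #   bit 19 = 1  t=0,i=14
  #..#. -> #   bit 18 = 1  t=4,i=6
  #...# -> .   bit 17 = 0  t=2,i=4
  #.... -> #   bit 16 = 1  t=0,i=5
  .#### -> #   bit 15 = 1  t=2,i=7
  .###. -> .   bit 14 = 0  t=0,i=11
  .##.# -> #   bit 13 = 1  t=0,i=20
  .##.. -> .   bit 12 = 0  t=0,i=3
  .#.## -> .   bit 11 = 0  t=0,i=1
  .#.#. -> .   bit 10 = 0  t=4,i=8
  .#..# -> .   bit 9 = 0  t=3,i=8
  .#... -> .   bit 8 = 0  t=1,i=21
  ..### -> .   bit 7 = 0  t=1,i=4
  ..##. -> .   bit 6 = 0  t=0,i=15
  ..#.# -> .   bit 5 = 0  t=0,i=8
  ..#.. -> #   bit 4 = 1  t=3,i=7
  ...## -> .   bit 3 = 0  t=1,i=3
  ...#. -> .   bit 2 = 0  t=0,i=7
  ....# -> #   bit 1 = 1  t=0,i=6
  ..... -> #   bit 0 = 1  t=1,i=1
  bits 00111011000011011010000000010011 = 990748691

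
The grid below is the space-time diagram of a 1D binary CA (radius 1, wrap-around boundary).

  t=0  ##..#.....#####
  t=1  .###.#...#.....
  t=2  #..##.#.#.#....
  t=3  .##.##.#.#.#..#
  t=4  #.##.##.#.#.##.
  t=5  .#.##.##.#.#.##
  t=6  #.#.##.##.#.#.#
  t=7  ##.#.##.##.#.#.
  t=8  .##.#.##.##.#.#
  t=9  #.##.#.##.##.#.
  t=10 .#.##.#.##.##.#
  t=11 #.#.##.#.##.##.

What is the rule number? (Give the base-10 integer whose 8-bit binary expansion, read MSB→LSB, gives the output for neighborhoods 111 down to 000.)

  ###|.  b7=0 t=0,i=0
  ##.|#  b6=1 t=0,i=1
  #.#|#  b5=1 t=1,i=4
  #..|#  b4=1 t=0,i=2
  .##|.  b3=0 t=0,i=10
  .#.|.  b2=0 t=0,i=4
  ..#|#  b1=1 t=0,i=3
  ...|.  b0=0 t=0,i=6
  bits 01110010 = 114

114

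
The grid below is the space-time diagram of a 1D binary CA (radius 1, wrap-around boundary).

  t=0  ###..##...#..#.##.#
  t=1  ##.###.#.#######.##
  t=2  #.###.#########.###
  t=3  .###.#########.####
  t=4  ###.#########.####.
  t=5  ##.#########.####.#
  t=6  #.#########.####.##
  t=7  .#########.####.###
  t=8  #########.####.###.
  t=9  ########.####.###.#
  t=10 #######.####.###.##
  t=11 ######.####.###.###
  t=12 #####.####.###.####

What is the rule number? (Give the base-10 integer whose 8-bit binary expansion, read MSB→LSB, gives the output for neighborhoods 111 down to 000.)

190

  ### -> #   bit 7 = 1  t=0,i=0
  ##. -> .   bit 6 = 0  t=0,i=2
  #.# -> #   bit 5 = 1  t=0,i=14
  #.. -> #   bit 4 = 1  t=0,i=3
  .## -> #   bit 3 = 1  t=0,i=5
  .#. -> #   bit 2 = 1  t=0,i=10
  ..# -> #   bit 1 = 1  t=0,i=4
  ... -> .   bit 0 = 0  t=0,i=8
  bits 10111110 = 190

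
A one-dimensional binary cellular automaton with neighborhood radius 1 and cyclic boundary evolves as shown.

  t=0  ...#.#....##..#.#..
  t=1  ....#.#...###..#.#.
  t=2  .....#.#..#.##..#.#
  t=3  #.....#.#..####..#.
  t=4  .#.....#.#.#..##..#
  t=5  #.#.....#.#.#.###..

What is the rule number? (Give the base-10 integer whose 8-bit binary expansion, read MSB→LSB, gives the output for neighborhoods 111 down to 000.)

  nb ###: next=.  (t=1,i=11, bit7=0)
  nb ##.: next=#  (t=0,i=11, bit6=1)
  nb #.#: next=#  (t=0,i=4, bit5=1)
  nb #..: next=#  (t=0,i=6, bit4=1)
  nb .##: next=#  (t=0,i=10, bit3=1)
  nb .#.: next=.  (t=0,i=3, bit2=0)
  nb ..#: next=.  (t=0,i=2, bit1=0)
  nb ...: next=.  (t=0,i=0, bit0=0)
  bits 01111000 = 120

120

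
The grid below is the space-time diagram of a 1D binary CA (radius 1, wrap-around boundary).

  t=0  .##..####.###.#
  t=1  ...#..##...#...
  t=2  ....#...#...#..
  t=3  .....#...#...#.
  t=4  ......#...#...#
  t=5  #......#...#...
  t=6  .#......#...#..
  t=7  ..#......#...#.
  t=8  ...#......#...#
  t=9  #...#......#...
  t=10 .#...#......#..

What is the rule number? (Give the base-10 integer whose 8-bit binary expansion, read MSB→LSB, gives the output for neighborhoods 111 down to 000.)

  ###|#  b7=1 t=0,i=6
  ##.|.  b6=0 t=0,i=2
  #.#|.  b5=0 t=0,i=0
  #..|#  b4=1 t=0,i=3
  .##|.  b3=0 t=0,i=1
  .#.|.  b2=0 t=0,i=14
  ..#|.  b1=0 t=0,i=4
  ...|.  b0=0 t=1,i=0
  bits 10010000 = 144

144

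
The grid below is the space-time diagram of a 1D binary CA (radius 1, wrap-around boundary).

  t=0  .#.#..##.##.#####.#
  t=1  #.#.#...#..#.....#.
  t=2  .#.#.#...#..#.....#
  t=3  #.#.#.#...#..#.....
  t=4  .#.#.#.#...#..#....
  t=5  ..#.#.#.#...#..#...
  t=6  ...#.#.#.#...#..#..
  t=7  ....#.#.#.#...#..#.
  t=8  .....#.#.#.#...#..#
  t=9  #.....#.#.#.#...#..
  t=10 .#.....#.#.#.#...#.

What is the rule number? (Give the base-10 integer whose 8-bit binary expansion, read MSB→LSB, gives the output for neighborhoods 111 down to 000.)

48

  ###|.  b7=0 t=0,i=13
  ##.|.  b6=0 t=0,i=7
  #.#|#  b5=1 t=0,i=0
  #..|#  b4=1 t=0,i=4
  .##|.  b3=0 t=0,i=6
  .#.|.  b2=0 t=0,i=1
  ..#|.  b1=0 t=0,i=5
  ...|.  b0=0 t=1,i=6
  bits 00110000 = 48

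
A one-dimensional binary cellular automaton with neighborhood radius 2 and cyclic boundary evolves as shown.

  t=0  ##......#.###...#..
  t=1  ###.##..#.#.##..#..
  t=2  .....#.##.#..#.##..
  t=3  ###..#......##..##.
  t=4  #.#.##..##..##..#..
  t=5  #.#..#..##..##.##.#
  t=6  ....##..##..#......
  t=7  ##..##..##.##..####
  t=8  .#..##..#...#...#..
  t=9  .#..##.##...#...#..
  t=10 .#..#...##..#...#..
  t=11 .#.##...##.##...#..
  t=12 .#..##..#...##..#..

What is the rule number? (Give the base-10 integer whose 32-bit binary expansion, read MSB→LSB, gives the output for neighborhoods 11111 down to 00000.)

295997553

  [31] ##### => .  t=7,i=17
  [30] ####. => .  t=7,i=0
  [29] ###.# => .  t=1,i=2
  [28] ###.. => #  t=0,i=12
  [27] ##.## => .  t=1,i=3
  [26] ##.#. => .  t=2,i=9
  [25] ##..# => .  t=1,i=6
  [24] ##... => #  t=0,i=2
  [23] #.### => #  t=0,i=10
  [22] #.##. => .  t=1,i=4
  [21] #.#.# => #  t=1,i=10
  [20] #.#.. => .  t=2,i=10
  [19] #..## => .  t=0,i=18
  [18] #..#. => #  t=1,i=7
  [17] #...# => .  t=0,i=14
  [16] #.... => .  t=0,i=3
  [15] .#### => #  t=7,i=16
  [14] .###. => .  t=0,i=11
  [13] .##.# => .  t=2,i=8
  [12] .##.. => #  t=0,i=1
  [11] .#.## => .  t=0,i=9
  [10] .#.#. => .  t=1,i=9
  [9] .#..# => .  t=0,i=17
  [8] .#... => .  t=3,i=6
  [7] ..### => .  t=1,i=0
  [6] ..##. => #  t=0,i=0
  [5] ..#.# => #  t=0,i=8
  [4] ..#.. => #  t=0,i=16
  [3] ...## => .  t=3,i=11
  [2] ...#. => .  t=0,i=7
  [1] ....# => .  t=0,i=6
  [0] ..... => #  t=0,i=4
  bits 00010001101001001001000001110001 = 295997553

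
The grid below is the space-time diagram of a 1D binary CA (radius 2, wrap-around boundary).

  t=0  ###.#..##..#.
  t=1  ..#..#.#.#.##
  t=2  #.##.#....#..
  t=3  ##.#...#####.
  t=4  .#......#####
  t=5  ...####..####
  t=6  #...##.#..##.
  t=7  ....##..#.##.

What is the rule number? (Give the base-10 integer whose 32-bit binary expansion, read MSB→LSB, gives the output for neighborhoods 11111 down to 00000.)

3942754935

  ##### -> #   bit 31 = 1  t=3,i=9
  ####. -> #   bit 30 = 1  t=3,i=10
  ###.# -> #   bit 29 = 1  t=0,i=2
  ###.. -> .   bit 28 = 0  t=5,i=6
  ##.## -> #   bit 27 = 1  t=3,i=12
  ##.#. -> .   bit 26 = 0  t=0,i=3
  ##..# -> #   bit 25 = 1  t=0,i=9
  ##... -> #   bit 24 = 1  t=5,i=0
  #.### -> .   bit 23 = 0  t=0,i=0
  #.##. -> .   bit 22 = 0  t=1,i=11
  #.#.# -> .   bit 21 = 0  t=1,i=7
  #.#.. -> .   bit 20 = 0  t=0,i=4
  #..## -> .   bit 19 = 0  t=0,i=6
  #..#. -> .   bit 18 = 0  t=0,i=10
  #...# -> .   bit 17 = 0  t=3,i=5
  #.... -> #   bit 16 = 1  t=2,i=7
  .#### -> #   bit 15 = 1  t=3,i=8
  .###. -> .   bit 14 = 0  t=0,i=1
  .##.# -> #   bit 13 = 1  t=2,i=3
  .##.. -> .   bit 12 = 0  t=0,i=8
  .#.## -> #   bit 11 = 1  t=0,i=12
  .#.#. -> .   bit 10 = 0  t=1,i=6
  .#..# -> #   bit 9 = 1  t=0,i=5
  .#... -> .   bit 8 = 0  t=2,i=6
  ..### -> .   bit 7 = 0  t=3,i=7
  ..##. -> #   bit 6 = 1  t=0,i=7
  ..#.# -> #   bit 5 = 1  t=0,i=11
  ..#.. -> #   bit 4 = 1  t=1,i=2
  ...## -> .   bit 3 = 0  t=3,i=6
  ...#. -> #   bit 2 = 1  t=2,i=9
  ....# -> #   bit 1 = 1  t=2,i=8
  ..... -> #   bit 0 = 1  t=4,i=4
  bits 11101011000000011010101001110111 = 3942754935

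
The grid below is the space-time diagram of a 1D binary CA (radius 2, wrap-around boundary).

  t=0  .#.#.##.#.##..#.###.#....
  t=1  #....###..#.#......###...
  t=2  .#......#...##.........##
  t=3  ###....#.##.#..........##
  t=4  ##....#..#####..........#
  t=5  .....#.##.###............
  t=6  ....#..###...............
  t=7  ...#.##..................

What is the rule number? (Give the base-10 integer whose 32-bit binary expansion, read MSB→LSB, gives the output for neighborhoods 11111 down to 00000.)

3462046532

  #####|#  b31=1 t=3,i=0
  ####.|#  b30=1 t=3,i=1
  ###.#|.  b29=0 t=0,i=18
  ###..|.  b28=0 t=1,i=7
  ##.##|#  b27=1 t=5,i=9
  ##.#.|#  b26=1 t=0,i=7
  ##..#|#  b25=1 t=0,i=12
  ##...|.  b24=0 t=1,i=22
  #.###|.  b23=0 t=0,i=16
  #.##.|#  b22=1 t=0,i=5
  #.#.#|.  b21=0 t=0,i=3
  #.#..|#  b20=1 t=0,i=20
  #..##|#  b19=1 t=4,i=8
  #..#.|.  b18=0 t=0,i=13
  #...#|#  b17=1 t=1,i=23
  #....|.  b16=0 t=0,i=22
  .####|#  b15=1 t=3,i=24
  .###.|.  b14=0 t=0,i=17
  .##.#|#  b13=1 t=0,i=6
  .##..|.  b12=0 t=0,i=11
  .#.##|.  b11=0 t=0,i=4
  .#.#.|.  b10=0 t=0,i=2
  .#..#|#  b9=1 t=4,i=7
  .#...|#  b8=1 t=0,i=21
  ..###|.  b7=0 t=1,i=5
  ..##.|#  b6=1 t=2,i=12
  ..#.#|.  b5=0 t=0,i=1
  ..#..|.  b4=0 t=1,i=0
  ...##|.  b3=0 t=1,i=4
  ...#.|#  b2=1 t=0,i=0
  ....#|.  b1=0 t=0,i=24
  .....|.  b0=0 t=0,i=23
  bits 11001110010110101010001101000100 = 3462046532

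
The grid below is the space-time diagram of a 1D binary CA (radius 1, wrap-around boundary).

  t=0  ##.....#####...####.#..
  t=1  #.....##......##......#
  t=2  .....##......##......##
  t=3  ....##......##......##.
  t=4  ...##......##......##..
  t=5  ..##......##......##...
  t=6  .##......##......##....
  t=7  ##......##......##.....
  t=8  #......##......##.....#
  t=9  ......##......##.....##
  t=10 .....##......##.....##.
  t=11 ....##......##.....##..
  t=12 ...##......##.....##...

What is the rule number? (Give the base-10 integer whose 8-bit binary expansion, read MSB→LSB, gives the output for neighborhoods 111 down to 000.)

  [7] ### => .  t=0,i=8
  [6] ##. => .  t=0,i=1
  [5] #.# => .  t=0,i=19
  [4] #.. => .  t=0,i=2
  [3] .## => #  t=0,i=0
  [2] .#. => .  t=0,i=20
  [1] ..# => #  t=0,i=6
  [0] ... => .  t=0,i=3
  bits 00001010 = 10

10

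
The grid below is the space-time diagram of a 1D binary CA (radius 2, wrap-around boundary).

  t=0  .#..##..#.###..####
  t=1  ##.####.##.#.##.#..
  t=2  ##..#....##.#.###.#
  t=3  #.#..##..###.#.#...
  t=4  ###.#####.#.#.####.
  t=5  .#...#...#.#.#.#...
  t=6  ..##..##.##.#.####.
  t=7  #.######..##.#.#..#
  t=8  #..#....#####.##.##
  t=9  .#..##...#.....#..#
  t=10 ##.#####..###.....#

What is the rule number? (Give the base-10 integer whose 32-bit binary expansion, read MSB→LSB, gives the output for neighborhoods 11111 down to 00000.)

119274849

  ##### -> .   bit 31 = 0  t=4,i=6
  ####. -> .   bit 30 = 0  t=0,i=17
  ###.# -> .   bit 29 = 0  t=0,i=18
  ###.. -> .   bit 28 = 0  t=0,i=12
  ##.## -> .   bit 27 = 0  t=1,i=2
  ##.#. -> #   bit 26 = 1  t=0,i=0
  ##..# -> #   bit 25 = 1  t=0,i=6
  ##... -> #   bit 24 = 1  t=6,i=18
  #.### -> .   bit 23 = 0  t=0,i=10
  #.##. -> .   bit 22 = 0  t=1,i=8
  #.#.# -> .   bit 21 = 0  t=1,i=11
  #.#.. -> #   bit 20 = 1  t=0,i=1
  #..## -> #   bit 19 = 1  t=0,i=3
  #..#. -> .   bit 18 = 0  t=0,i=7
  #...# -> #   bit 17 = 1  t=3,i=17
  #.... -> #   bit 16 = 1  t=2,i=6
  .#### -> #   bit 15 = 1  t=0,i=16
  .###. -> #   bit 14 = 1  t=0,i=11
  .##.# -> #   bit 13 = 1  t=1,i=1
  .##.. -> #   bit 12 = 1  t=0,i=5
  .#.## -> #   bit 11 = 1  t=0,i=9
  .#.#. -> #   bit 10 = 1  t=3,i=1
  .#..# -> .   bit 9 = 0  t=0,i=2
  .#... -> #   bit 8 = 1  t=2,i=5
  ..### -> .   bit 7 = 0  t=0,i=15
  ..##. -> #   bit 6 = 1  t=0,i=4
  ..#.# -> #   bit 5 = 1  t=0,i=8
  ..#.. -> .   bit 4 = 0  t=2,i=4
  ...## -> .   bit 3 = 0  t=2,i=8
  ...#. -> .   bit 2 = 0  t=3,i=18
  ....# -> .   bit 1 = 0  t=2,i=7
  ..... -> #   bit 0 = 1  t=9,i=12
  bits 00000111000110111111110101100001 = 119274849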